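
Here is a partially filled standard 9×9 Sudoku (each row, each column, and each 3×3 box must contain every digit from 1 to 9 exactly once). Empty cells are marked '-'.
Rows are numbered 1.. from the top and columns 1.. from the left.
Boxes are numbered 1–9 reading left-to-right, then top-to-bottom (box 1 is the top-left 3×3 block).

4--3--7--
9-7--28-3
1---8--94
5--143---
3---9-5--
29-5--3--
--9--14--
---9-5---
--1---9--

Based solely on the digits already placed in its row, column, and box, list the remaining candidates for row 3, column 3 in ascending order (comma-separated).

2,3,5,6

Row 3 already contains {1, 4, 8, 9}.
Column 3 already contains {1, 7, 9}.
Its 3×3 block (box 1) already contains {1, 4, 7, 9}.
Removing those from 1–9 leaves {2, 3, 5, 6} as the candidates for row 3, column 3.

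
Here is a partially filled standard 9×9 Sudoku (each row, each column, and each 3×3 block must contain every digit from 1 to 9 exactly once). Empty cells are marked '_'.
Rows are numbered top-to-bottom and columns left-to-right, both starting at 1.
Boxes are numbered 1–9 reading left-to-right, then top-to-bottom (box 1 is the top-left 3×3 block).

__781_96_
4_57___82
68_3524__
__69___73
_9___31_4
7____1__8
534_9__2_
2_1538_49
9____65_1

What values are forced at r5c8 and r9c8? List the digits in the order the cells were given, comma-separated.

For r5c8:
  Row 5 already contains {1, 3, 4, 9}.
  Column 8 already contains {2, 4, 6, 7, 8}.
  Its 3×3 block (box 6) already contains {1, 3, 4, 7, 8}.
  The only value from 1–9 not eliminated is 5, so r5c8 = 5.
For r9c8:
  Row 9 already contains {1, 5, 6, 9}.
  Column 8 already contains {2, 4, 6, 7, 8}.
  Its 3×3 block (box 9) already contains {1, 2, 4, 5, 9}.
  The only value from 1–9 not eliminated is 3, so r9c8 = 3.

5,3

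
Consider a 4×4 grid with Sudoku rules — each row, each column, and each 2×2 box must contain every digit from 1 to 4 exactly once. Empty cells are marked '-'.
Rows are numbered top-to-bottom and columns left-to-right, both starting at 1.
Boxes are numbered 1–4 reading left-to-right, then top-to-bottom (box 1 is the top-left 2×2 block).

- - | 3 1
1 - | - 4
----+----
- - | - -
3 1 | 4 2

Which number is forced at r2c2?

3

Cell r2c2 itself could take any of {2, 3} by direct elimination.
Consider where 3 can go in box 1.
r1c1 is out (row 1 already has a 3).
r1c2 is out (row 1 already has a 3).
So the only cell in box 1 that can hold 3 is r2c2.
Therefore r2c2 = 3.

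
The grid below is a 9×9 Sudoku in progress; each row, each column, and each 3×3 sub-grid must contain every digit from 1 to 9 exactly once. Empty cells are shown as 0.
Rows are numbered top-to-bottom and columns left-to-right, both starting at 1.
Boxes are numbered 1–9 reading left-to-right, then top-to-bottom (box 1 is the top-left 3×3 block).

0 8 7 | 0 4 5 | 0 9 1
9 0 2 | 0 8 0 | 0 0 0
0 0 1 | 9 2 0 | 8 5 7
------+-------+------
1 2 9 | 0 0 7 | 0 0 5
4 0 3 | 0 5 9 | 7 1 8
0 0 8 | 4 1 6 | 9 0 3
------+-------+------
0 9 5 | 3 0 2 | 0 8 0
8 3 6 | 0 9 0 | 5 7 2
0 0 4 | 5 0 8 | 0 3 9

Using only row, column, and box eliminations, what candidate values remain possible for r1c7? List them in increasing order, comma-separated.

2,3,6

Row 1 already contains {1, 4, 5, 7, 8, 9}.
Column 7 already contains {5, 7, 8, 9}.
Its 3×3 block (box 3) already contains {1, 5, 7, 8, 9}.
Removing those from 1–9 leaves {2, 3, 6} as the candidates for r1c7.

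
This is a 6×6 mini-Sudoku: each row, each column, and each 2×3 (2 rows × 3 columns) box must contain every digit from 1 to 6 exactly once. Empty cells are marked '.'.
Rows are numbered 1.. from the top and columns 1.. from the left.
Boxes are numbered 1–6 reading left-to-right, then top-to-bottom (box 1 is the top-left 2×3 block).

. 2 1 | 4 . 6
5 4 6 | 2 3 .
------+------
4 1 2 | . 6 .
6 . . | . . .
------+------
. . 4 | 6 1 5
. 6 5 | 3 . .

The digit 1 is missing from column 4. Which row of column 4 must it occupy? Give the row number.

Consider where 1 can go in column 4.
row 3, column 4 is out (row 3 already has a 1).
So the only cell in column 4 that can hold 1 is row 4, column 4.
That is row 4.

4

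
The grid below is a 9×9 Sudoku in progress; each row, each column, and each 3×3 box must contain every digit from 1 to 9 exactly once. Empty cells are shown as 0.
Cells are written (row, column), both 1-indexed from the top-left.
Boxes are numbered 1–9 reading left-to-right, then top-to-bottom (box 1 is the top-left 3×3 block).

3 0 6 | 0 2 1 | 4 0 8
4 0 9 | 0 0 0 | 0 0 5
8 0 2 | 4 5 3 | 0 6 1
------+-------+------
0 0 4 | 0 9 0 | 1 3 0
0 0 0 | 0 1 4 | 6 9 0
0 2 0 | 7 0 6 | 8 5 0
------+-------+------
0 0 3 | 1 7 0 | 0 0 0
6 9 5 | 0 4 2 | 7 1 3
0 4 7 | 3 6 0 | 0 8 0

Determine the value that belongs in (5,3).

8

Row 5 already contains {1, 4, 6, 9}.
Column 3 already contains {2, 3, 4, 5, 6, 7, 9}.
Its 3×3 block (box 4) already contains {2, 4}.
The only value from 1–9 not eliminated is 8, so (5,3) = 8.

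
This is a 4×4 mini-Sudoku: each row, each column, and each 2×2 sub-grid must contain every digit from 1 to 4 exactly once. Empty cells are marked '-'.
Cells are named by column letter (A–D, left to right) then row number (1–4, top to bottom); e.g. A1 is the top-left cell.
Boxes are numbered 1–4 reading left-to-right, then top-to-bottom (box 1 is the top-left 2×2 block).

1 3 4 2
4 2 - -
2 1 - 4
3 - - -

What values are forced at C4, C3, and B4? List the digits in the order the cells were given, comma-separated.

For C4:
  Consider where 2 can go in box 4.
  C3 is out (row 3 already has a 2).
  D4 is out (column D already has a 2).
  So the only cell in box 4 that can hold 2 is C4.
  So C4 = 2.
For C3:
  Row 3 already contains {1, 2, 4}.
  Column C already contains {4}.
  Its 2×2 block (box 4) already contains {4}.
  The only value from 1–4 not eliminated is 3, so C3 = 3.
For B4:
  Row 4 already contains {3}.
  Column B already contains {1, 2, 3}.
  Its 2×2 block (box 3) already contains {1, 2, 3}.
  The only value from 1–4 not eliminated is 4, so B4 = 4.

2,3,4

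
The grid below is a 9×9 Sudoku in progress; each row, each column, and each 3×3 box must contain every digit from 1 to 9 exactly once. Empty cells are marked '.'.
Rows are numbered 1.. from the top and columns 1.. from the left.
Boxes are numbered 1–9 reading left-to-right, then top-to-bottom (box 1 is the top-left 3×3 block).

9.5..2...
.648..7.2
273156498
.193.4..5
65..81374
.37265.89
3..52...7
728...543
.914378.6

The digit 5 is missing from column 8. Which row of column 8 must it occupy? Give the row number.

2

Consider where 5 can go in column 8.
row 1, column 8 is out (row 1 already has a 5).
row 4, column 8 is out (row 4 already has a 5).
row 7, column 8 is out (row 7 already has a 5).
row 9, column 8 is out (box 9 already has a 5).
So the only cell in column 8 that can hold 5 is row 2, column 8.
That is row 2.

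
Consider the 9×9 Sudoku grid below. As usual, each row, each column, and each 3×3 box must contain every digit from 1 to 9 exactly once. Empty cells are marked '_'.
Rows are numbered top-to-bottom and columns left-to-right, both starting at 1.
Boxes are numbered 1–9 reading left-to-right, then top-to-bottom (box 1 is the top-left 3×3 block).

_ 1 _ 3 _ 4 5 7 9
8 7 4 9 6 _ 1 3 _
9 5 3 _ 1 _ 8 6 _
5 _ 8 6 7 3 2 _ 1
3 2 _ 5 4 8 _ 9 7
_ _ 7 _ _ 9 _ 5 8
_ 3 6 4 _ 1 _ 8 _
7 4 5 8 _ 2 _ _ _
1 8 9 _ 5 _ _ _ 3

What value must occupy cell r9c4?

Row 9 already contains {1, 3, 5, 8, 9}.
Column 4 already contains {3, 4, 5, 6, 8, 9}.
Its 3×3 block (box 8) already contains {1, 2, 4, 5, 8}.
The only value from 1–9 not eliminated is 7, so r9c4 = 7.

7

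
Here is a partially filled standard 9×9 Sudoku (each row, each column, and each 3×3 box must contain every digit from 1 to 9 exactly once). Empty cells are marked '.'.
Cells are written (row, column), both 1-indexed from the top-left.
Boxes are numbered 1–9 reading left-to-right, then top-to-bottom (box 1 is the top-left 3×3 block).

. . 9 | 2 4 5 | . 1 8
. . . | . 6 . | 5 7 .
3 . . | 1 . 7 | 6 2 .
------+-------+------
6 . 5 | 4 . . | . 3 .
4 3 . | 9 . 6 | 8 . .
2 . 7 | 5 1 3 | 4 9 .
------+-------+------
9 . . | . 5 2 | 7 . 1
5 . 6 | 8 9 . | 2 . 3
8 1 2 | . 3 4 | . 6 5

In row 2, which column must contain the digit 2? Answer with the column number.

2

Consider where 2 can go in row 2.
(2,1) is out (column 1 already has a 2).
(2,3) is out (column 3 already has a 2).
(2,4) is out (column 4 already has a 2).
(2,6) is out (column 6 already has a 2).
(2,9) is out (box 3 already has a 2).
So the only cell in row 2 that can hold 2 is (2,2).
That is column 2.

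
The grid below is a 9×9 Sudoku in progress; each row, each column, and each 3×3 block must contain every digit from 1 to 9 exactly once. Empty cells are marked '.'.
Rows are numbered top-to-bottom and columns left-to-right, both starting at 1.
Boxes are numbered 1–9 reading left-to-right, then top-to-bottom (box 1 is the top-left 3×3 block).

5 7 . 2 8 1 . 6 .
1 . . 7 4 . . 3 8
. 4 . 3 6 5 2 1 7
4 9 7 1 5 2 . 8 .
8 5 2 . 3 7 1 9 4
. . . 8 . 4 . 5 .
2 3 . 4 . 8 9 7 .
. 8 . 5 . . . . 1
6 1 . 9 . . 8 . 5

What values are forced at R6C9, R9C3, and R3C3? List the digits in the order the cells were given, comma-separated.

2,4,8

For R6C9:
  Consider where 2 can go in box 6.
  R4C7 is out (row 4 already has a 2).
  R4C9 is out (row 4 already has a 2).
  R6C7 is out (column 7 already has a 2).
  So the only cell in box 6 that can hold 2 is R6C9.
  So R6C9 = 2.
For R9C3:
  Row 9 already contains {1, 5, 6, 8, 9}.
  Column 3 already contains {2, 7}.
  Its 3×3 block (box 7) already contains {1, 2, 3, 6, 8}.
  The only value from 1–9 not eliminated is 4, so R9C3 = 4.
For R3C3:
  Consider where 8 can go in row 3.
  R3C1 is out (column 1 already has a 8).
  So the only cell in row 3 that can hold 8 is R3C3.
  So R3C3 = 8.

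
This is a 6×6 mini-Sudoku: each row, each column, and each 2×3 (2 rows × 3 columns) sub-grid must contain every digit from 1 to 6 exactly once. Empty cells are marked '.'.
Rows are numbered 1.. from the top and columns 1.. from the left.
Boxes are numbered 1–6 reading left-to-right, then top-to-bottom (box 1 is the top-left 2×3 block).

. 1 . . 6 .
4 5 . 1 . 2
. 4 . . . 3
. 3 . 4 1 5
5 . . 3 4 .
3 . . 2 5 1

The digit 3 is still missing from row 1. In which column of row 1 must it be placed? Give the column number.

Consider where 3 can go in row 1.
row 1, column 1 is out (column 1 already has a 3).
row 1, column 4 is out (column 4 already has a 3).
row 1, column 6 is out (column 6 already has a 3).
So the only cell in row 1 that can hold 3 is row 1, column 3.
That is column 3.

3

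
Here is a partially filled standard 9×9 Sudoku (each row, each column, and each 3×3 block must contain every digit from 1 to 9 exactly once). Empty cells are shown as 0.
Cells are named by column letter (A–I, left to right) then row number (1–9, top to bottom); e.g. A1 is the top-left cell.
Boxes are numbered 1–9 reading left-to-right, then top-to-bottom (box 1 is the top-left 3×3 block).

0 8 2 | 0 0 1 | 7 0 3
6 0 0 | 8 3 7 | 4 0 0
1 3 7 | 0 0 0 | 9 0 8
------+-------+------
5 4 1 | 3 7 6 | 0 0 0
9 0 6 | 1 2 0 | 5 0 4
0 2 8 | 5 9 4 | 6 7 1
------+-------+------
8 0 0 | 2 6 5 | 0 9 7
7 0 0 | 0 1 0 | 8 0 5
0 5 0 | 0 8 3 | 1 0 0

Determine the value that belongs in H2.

1

Cell H2 itself could take any of {1, 2, 5} by direct elimination.
Consider where 1 can go in box 3.
H1 is out (row 1 already has a 1).
I2 is out (column I already has a 1).
H3 is out (row 3 already has a 1).
So the only cell in box 3 that can hold 1 is H2.
Therefore H2 = 1.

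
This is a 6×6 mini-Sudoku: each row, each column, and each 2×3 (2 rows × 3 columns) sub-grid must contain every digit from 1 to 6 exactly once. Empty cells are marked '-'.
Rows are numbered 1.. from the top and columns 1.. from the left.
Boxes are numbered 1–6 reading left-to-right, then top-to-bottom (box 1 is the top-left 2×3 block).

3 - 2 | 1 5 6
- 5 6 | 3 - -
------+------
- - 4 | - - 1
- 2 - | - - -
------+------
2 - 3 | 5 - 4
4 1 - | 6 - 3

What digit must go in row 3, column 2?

Cell row 3, column 2 itself could take any of {3, 6} by direct elimination.
Consider where 3 can go in box 3.
row 3, column 1 is out (column 1 already has a 3).
row 4, column 1 is out (column 1 already has a 3).
row 4, column 3 is out (column 3 already has a 3).
So the only cell in box 3 that can hold 3 is row 3, column 2.
Therefore row 3, column 2 = 3.

3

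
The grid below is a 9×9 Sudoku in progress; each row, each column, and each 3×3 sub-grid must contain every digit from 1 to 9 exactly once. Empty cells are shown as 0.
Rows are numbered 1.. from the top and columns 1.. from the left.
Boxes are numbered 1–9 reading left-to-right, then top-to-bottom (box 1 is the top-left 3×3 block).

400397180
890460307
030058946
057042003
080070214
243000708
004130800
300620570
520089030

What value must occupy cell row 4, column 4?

8

Cell row 4, column 4 itself could take any of {8, 9} by direct elimination.
Consider where 8 can go in column 4.
row 3, column 4 is out (row 3 already has a 8).
row 5, column 4 is out (row 5 already has a 8).
row 6, column 4 is out (row 6 already has a 8).
row 9, column 4 is out (row 9 already has a 8).
So the only cell in column 4 that can hold 8 is row 4, column 4.
Therefore row 4, column 4 = 8.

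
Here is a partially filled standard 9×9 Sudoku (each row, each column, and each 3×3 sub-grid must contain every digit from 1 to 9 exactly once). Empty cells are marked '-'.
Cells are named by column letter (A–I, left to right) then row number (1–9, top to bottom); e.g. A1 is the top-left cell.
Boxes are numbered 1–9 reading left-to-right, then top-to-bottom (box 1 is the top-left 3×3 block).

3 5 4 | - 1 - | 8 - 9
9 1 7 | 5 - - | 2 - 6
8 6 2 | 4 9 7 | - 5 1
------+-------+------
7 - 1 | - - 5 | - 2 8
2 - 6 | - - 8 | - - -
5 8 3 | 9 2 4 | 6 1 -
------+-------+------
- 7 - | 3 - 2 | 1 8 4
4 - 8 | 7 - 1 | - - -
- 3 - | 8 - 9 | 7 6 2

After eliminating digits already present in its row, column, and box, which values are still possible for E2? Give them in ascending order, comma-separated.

3,8

Row 2 already contains {1, 2, 5, 6, 7, 9}.
Column E already contains {1, 2, 9}.
Its 3×3 block (box 2) already contains {1, 4, 5, 7, 9}.
Removing those from 1–9 leaves {3, 8} as the candidates for E2.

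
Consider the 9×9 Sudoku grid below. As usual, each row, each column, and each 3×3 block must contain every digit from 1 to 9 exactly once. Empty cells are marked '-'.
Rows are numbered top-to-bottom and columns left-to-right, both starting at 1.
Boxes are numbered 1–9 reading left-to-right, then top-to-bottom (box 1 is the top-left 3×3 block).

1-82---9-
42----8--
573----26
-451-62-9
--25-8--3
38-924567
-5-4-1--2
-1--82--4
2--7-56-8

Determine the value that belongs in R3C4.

Row 3 already contains {2, 3, 5, 6, 7}.
Column 4 already contains {1, 2, 4, 5, 7, 9}.
Its 3×3 block (box 2) already contains {2}.
The only value from 1–9 not eliminated is 8, so R3C4 = 8.

8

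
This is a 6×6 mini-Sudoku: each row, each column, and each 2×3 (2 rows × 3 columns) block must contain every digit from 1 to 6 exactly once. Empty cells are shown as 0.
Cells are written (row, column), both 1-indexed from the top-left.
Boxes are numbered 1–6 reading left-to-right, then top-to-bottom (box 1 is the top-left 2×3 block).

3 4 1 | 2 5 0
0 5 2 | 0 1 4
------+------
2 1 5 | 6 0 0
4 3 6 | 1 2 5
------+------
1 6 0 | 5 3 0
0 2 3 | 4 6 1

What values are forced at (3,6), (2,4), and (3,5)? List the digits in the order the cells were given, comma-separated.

3,3,4

For (3,6):
  Row 3 already contains {1, 2, 5, 6}.
  Column 6 already contains {1, 4, 5}.
  Its 2×3 block (box 4) already contains {1, 2, 5, 6}.
  The only value from 1–6 not eliminated is 3, so (3,6) = 3.
For (2,4):
  Row 2 already contains {1, 2, 4, 5}.
  Column 4 already contains {1, 2, 4, 5, 6}.
  Its 2×3 block (box 2) already contains {1, 2, 4, 5}.
  The only value from 1–6 not eliminated is 3, so (2,4) = 3.
For (3,5):
  Row 3 already contains {1, 2, 5, 6}.
  Column 5 already contains {1, 2, 3, 5, 6}.
  Its 2×3 block (box 4) already contains {1, 2, 5, 6}.
  The only value from 1–6 not eliminated is 4, so (3,5) = 4.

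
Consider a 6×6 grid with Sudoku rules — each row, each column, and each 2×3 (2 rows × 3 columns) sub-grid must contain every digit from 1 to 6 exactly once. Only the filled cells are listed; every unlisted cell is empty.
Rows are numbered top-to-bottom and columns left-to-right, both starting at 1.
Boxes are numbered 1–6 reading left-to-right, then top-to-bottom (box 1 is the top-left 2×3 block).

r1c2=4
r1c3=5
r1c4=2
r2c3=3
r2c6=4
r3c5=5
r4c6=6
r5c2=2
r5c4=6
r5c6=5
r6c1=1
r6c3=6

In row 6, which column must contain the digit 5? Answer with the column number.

2

Consider where 5 can go in row 6.
r6c4 is out (box 6 already has a 5).
r6c5 is out (column 5 already has a 5).
r6c6 is out (column 6 already has a 5).
So the only cell in row 6 that can hold 5 is r6c2.
That is column 2.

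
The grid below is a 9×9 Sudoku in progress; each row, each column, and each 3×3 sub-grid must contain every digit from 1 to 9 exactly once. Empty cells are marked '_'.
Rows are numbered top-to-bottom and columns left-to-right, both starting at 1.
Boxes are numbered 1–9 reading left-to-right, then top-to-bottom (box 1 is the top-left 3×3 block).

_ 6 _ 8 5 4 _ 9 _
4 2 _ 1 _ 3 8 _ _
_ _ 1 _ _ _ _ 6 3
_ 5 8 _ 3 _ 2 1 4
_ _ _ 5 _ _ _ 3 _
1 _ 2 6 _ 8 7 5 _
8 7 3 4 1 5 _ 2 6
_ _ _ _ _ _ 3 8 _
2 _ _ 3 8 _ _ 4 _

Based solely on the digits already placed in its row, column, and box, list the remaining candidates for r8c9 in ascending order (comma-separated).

1,5,7,9

Row 8 already contains {3, 8}.
Column 9 already contains {3, 4, 6}.
Its 3×3 block (box 9) already contains {2, 3, 4, 6, 8}.
Removing those from 1–9 leaves {1, 5, 7, 9} as the candidates for r8c9.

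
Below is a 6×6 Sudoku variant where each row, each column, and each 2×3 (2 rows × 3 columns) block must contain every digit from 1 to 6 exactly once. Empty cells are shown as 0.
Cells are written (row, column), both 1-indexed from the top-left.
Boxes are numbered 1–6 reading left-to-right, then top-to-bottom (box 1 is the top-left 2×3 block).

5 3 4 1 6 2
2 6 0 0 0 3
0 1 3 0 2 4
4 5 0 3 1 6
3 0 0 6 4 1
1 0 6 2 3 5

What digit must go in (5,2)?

2

Row 5 already contains {1, 3, 4, 6}.
Column 2 already contains {1, 3, 5, 6}.
Its 2×3 block (box 5) already contains {1, 3, 6}.
The only value from 1–6 not eliminated is 2, so (5,2) = 2.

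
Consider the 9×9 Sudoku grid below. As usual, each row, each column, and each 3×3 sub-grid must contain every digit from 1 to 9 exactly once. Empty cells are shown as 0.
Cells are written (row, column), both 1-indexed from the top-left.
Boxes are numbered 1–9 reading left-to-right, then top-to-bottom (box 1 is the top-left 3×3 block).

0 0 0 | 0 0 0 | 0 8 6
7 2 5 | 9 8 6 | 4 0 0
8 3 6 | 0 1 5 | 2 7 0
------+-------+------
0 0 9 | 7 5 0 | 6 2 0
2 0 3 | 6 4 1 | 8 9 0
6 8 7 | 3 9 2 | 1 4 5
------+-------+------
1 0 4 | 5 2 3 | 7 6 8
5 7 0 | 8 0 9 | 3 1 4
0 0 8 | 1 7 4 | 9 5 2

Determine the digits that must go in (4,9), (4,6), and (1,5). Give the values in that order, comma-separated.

3,8,3

For (4,9):
  Row 4 already contains {2, 5, 6, 7, 9}.
  Column 9 already contains {2, 4, 5, 6, 8}.
  Its 3×3 block (box 6) already contains {1, 2, 4, 5, 6, 8, 9}.
  The only value from 1–9 not eliminated is 3, so (4,9) = 3.
For (4,6):
  Row 4 already contains {2, 5, 6, 7, 9}.
  Column 6 already contains {1, 2, 3, 4, 5, 6, 9}.
  Its 3×3 block (box 5) already contains {1, 2, 3, 4, 5, 6, 7, 9}.
  The only value from 1–9 not eliminated is 8, so (4,6) = 8.
For (1,5):
  Row 1 already contains {6, 8}.
  Column 5 already contains {1, 2, 4, 5, 7, 8, 9}.
  Its 3×3 block (box 2) already contains {1, 5, 6, 8, 9}.
  The only value from 1–9 not eliminated is 3, so (1,5) = 3.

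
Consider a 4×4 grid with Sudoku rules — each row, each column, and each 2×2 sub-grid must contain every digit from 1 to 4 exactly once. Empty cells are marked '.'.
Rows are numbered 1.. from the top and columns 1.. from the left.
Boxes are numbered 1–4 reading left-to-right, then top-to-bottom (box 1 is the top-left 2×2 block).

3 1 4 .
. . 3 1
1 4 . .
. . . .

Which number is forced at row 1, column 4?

2

Row 1 already contains {1, 3, 4}.
Column 4 already contains {1}.
Its 2×2 block (box 2) already contains {1, 3, 4}.
The only value from 1–4 not eliminated is 2, so row 1, column 4 = 2.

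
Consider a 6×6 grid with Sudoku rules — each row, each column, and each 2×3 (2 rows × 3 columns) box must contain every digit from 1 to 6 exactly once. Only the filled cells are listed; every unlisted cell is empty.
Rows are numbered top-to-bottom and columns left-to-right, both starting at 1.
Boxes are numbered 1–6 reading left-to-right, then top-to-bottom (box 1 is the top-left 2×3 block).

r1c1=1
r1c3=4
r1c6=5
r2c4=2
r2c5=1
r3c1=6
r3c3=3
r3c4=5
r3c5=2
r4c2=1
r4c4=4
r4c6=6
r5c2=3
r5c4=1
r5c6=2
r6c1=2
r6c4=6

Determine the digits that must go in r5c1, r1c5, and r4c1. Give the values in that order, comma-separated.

For r5c1:
  Consider where 4 can go in column 1.
  r2c1 is out (box 1 already has a 4).
  r4c1 is out (row 4 already has a 4).
  So the only cell in column 1 that can hold 4 is r5c1.
  So r5c1 = 4.
For r1c5:
  Consider where 6 can go in box 2.
  r1c4 is out (column 4 already has a 6).
  r2c6 is out (column 6 already has a 6).
  So the only cell in box 2 that can hold 6 is r1c5.
  So r1c5 = 6.
For r4c1:
  Row 4 already contains {1, 4, 6}.
  Column 1 already contains {1, 2, 6}.
  Its 2×3 block (box 3) already contains {1, 3, 6}.
  The only value from 1–6 not eliminated is 5, so r4c1 = 5.

4,6,5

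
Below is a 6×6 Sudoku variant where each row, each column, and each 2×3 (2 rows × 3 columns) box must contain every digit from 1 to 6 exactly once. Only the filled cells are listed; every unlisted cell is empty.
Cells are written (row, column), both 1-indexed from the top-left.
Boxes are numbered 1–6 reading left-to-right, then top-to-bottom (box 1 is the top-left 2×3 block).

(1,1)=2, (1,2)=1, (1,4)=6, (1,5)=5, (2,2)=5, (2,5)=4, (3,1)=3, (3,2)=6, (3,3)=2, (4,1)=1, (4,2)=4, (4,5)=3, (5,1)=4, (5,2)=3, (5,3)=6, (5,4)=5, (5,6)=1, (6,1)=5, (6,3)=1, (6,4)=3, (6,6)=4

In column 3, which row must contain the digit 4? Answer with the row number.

1

Consider where 4 can go in column 3.
(2,3) is out (row 2 already has a 4).
(4,3) is out (row 4 already has a 4).
So the only cell in column 3 that can hold 4 is (1,3).
That is row 1.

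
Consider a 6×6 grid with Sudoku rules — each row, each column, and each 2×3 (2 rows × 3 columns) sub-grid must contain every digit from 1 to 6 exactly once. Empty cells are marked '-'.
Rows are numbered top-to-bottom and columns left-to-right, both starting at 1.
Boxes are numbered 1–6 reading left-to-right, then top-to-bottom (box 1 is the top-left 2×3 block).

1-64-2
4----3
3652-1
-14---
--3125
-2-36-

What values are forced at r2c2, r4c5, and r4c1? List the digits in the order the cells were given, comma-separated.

For r2c2:
  Row 2 already contains {3, 4}.
  Column 2 already contains {1, 2, 6}.
  Its 2×3 block (box 1) already contains {1, 4, 6}.
  The only value from 1–6 not eliminated is 5, so r2c2 = 5.
For r4c5:
  Consider where 3 can go in box 4.
  r3c5 is out (row 3 already has a 3).
  r4c4 is out (column 4 already has a 3).
  r4c6 is out (column 6 already has a 3).
  So the only cell in box 4 that can hold 3 is r4c5.
  So r4c5 = 3.
For r4c1:
  Row 4 already contains {1, 4}.
  Column 1 already contains {1, 3, 4}.
  Its 2×3 block (box 3) already contains {1, 3, 4, 5, 6}.
  The only value from 1–6 not eliminated is 2, so r4c1 = 2.

5,3,2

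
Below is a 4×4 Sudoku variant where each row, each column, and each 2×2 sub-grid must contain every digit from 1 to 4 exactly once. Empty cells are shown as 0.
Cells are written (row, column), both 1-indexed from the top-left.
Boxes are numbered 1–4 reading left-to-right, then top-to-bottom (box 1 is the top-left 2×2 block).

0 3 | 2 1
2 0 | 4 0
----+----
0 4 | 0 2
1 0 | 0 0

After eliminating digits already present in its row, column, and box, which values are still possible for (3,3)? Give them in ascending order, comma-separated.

1,3

Row 3 already contains {2, 4}.
Column 3 already contains {2, 4}.
Its 2×2 block (box 4) already contains {2}.
Removing those from 1–4 leaves {1, 3} as the candidates for (3,3).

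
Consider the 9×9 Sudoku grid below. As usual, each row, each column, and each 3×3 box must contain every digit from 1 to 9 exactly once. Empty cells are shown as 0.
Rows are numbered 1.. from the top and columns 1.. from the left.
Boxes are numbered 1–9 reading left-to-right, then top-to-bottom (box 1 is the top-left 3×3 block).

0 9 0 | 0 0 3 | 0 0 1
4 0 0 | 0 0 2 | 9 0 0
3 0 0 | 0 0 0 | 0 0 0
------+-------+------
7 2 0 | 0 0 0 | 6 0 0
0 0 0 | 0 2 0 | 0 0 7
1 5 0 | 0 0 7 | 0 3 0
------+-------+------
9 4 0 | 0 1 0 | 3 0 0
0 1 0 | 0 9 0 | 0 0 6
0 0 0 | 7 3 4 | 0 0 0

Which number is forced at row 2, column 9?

Cell row 2, column 9 itself could take any of {3, 5, 8} by direct elimination.
Consider where 3 can go in row 2.
row 2, column 2 is out (box 1 already has a 3).
row 2, column 3 is out (box 1 already has a 3).
row 2, column 4 is out (box 2 already has a 3).
row 2, column 5 is out (column 5 already has a 3).
row 2, column 8 is out (column 8 already has a 3).
So the only cell in row 2 that can hold 3 is row 2, column 9.
Therefore row 2, column 9 = 3.

3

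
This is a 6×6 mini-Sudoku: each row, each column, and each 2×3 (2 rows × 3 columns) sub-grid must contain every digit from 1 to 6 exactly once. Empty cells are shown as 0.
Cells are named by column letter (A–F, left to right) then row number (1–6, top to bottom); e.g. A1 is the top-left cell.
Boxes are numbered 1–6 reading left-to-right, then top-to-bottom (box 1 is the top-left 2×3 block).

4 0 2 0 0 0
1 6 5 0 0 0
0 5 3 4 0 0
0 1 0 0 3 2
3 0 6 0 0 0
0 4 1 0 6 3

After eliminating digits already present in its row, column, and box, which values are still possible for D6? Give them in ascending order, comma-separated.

Row 6 already contains {1, 3, 4, 6}.
Column D already contains {4}.
Its 2×3 block (box 6) already contains {3, 6}.
Removing those from 1–6 leaves {2, 5} as the candidates for D6.

2,5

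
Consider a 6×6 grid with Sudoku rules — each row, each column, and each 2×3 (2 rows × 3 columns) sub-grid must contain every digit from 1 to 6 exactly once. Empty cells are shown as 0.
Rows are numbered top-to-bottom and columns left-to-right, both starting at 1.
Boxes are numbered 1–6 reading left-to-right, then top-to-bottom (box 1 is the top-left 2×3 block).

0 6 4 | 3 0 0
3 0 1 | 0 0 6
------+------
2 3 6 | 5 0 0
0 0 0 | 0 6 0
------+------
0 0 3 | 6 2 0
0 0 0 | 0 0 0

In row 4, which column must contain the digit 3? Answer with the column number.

Consider where 3 can go in row 4.
R4C1 is out (column 1 already has a 3).
R4C2 is out (column 2 already has a 3).
R4C3 is out (column 3 already has a 3).
R4C4 is out (column 4 already has a 3).
So the only cell in row 4 that can hold 3 is R4C6.
That is column 6.

6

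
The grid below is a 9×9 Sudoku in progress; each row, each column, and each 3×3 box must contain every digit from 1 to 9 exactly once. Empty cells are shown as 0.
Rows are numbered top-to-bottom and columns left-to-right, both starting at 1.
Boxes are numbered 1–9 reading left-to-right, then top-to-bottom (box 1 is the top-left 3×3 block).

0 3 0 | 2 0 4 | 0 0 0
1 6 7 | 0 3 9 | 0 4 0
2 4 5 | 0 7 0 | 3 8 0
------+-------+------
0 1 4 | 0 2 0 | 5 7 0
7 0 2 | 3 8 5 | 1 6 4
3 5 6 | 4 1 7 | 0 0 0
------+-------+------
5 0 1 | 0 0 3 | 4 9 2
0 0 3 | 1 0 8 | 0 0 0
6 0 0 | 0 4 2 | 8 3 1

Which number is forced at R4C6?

Row 4 already contains {1, 2, 4, 5, 7}.
Column 6 already contains {2, 3, 4, 5, 7, 8, 9}.
Its 3×3 block (box 5) already contains {1, 2, 3, 4, 5, 7, 8}.
The only value from 1–9 not eliminated is 6, so R4C6 = 6.

6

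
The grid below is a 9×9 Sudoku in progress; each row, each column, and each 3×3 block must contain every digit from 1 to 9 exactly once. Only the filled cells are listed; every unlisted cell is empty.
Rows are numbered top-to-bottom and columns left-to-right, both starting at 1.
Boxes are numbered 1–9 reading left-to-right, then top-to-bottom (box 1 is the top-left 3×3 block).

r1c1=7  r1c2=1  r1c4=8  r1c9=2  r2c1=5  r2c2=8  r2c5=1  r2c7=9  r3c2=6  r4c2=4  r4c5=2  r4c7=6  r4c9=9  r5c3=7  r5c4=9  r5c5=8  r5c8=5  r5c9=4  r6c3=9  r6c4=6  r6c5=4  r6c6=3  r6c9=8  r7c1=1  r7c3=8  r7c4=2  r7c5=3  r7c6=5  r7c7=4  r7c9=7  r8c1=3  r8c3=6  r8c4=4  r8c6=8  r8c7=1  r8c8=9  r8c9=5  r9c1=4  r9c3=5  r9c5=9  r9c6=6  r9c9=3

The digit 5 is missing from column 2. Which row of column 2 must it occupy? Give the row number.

Consider where 5 can go in column 2.
r5c2 is out (row 5 already has a 5).
r7c2 is out (row 7 already has a 5).
r8c2 is out (row 8 already has a 5).
r9c2 is out (row 9 already has a 5).
So the only cell in column 2 that can hold 5 is r6c2.
That is row 6.

6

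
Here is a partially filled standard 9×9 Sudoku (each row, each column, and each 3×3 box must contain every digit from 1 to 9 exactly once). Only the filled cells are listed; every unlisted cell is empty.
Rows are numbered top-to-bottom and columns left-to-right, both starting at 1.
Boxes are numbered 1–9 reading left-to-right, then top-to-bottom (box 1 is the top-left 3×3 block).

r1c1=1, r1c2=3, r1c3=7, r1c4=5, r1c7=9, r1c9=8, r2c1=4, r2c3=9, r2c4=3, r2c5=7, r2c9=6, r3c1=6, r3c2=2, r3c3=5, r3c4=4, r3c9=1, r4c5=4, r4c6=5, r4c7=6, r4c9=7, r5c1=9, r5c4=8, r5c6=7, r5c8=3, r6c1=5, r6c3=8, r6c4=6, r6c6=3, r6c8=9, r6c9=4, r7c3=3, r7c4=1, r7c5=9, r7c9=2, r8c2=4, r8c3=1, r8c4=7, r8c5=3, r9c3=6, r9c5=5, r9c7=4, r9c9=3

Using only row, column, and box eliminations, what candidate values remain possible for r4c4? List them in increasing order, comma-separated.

2,9

Row 4 already contains {4, 5, 6, 7}.
Column 4 already contains {1, 3, 4, 5, 6, 7, 8}.
Its 3×3 block (box 5) already contains {3, 4, 5, 6, 7, 8}.
Removing those from 1–9 leaves {2, 9} as the candidates for r4c4.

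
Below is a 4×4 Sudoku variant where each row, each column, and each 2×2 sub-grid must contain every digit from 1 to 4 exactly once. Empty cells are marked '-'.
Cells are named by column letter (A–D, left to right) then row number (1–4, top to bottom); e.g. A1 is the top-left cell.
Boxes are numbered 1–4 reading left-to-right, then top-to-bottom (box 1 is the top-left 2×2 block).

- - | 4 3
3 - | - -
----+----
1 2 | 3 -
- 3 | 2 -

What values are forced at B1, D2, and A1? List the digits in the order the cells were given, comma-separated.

For B1:
  Row 1 already contains {3, 4}.
  Column B already contains {2, 3}.
  Its 2×2 block (box 1) already contains {3}.
  The only value from 1–4 not eliminated is 1, so B1 = 1.
For D2:
  Consider where 2 can go in row 2.
  B2 is out (column B already has a 2).
  C2 is out (column C already has a 2).
  So the only cell in row 2 that can hold 2 is D2.
  So D2 = 2.
For A1:
  Row 1 already contains {3, 4}.
  Column A already contains {1, 3}.
  Its 2×2 block (box 1) already contains {3}.
  The only value from 1–4 not eliminated is 2, so A1 = 2.

1,2,2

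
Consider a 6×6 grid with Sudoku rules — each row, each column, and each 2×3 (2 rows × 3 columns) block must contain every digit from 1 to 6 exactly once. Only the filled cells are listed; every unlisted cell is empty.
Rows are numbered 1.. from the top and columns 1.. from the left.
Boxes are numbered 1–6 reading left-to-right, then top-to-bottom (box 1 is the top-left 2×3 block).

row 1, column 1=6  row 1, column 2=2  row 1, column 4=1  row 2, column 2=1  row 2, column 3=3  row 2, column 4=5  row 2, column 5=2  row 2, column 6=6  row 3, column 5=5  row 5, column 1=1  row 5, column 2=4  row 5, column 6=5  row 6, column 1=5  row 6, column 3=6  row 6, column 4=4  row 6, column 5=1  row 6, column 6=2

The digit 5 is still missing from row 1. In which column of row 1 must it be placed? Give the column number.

Consider where 5 can go in row 1.
row 1, column 5 is out (column 5 already has a 5).
row 1, column 6 is out (column 6 already has a 5).
So the only cell in row 1 that can hold 5 is row 1, column 3.
That is column 3.

3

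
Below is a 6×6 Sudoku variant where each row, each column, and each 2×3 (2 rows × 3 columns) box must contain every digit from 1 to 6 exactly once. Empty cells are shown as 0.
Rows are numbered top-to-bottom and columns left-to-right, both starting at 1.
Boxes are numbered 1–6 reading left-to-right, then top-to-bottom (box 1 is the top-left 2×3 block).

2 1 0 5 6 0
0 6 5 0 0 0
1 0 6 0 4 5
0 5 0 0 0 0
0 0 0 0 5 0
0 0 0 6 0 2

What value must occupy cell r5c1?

6

Cell r5c1 itself could take any of {3, 4, 6} by direct elimination.
Consider where 6 can go in row 5.
r5c2 is out (column 2 already has a 6).
r5c3 is out (column 3 already has a 6).
r5c4 is out (column 4 already has a 6).
r5c6 is out (box 6 already has a 6).
So the only cell in row 5 that can hold 6 is r5c1.
Therefore r5c1 = 6.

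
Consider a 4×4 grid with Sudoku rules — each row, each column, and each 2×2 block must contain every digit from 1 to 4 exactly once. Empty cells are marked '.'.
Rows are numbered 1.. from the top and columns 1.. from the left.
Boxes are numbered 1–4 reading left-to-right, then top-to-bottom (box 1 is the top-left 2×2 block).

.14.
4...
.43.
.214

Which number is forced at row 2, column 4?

1

Cell row 2, column 4 itself could take any of {1, 2, 3} by direct elimination.
Consider where 1 can go in box 2.
row 1, column 4 is out (row 1 already has a 1).
row 2, column 3 is out (column 3 already has a 1).
So the only cell in box 2 that can hold 1 is row 2, column 4.
Therefore row 2, column 4 = 1.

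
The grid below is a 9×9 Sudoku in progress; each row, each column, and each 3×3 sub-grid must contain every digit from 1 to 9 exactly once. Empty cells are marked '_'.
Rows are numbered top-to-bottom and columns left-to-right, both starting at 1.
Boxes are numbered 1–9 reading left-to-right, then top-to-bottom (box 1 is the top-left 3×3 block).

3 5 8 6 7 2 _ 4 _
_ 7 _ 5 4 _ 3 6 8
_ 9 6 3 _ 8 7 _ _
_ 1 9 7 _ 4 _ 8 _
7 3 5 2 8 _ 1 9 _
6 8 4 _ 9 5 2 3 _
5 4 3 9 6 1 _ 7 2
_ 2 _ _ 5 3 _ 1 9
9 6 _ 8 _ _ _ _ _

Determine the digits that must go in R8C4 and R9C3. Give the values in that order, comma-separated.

For R8C4:
  Row 8 already contains {1, 2, 3, 5, 9}.
  Column 4 already contains {2, 3, 5, 6, 7, 8, 9}.
  Its 3×3 block (box 8) already contains {1, 3, 5, 6, 8, 9}.
  The only value from 1–9 not eliminated is 4, so R8C4 = 4.
For R9C3:
  Consider where 1 can go in row 9.
  R9C5 is out (box 8 already has a 1).
  R9C6 is out (column 6 already has a 1).
  R9C7 is out (column 7 already has a 1).
  R9C8 is out (column 8 already has a 1).
  R9C9 is out (box 9 already has a 1).
  So the only cell in row 9 that can hold 1 is R9C3.
  So R9C3 = 1.

4,1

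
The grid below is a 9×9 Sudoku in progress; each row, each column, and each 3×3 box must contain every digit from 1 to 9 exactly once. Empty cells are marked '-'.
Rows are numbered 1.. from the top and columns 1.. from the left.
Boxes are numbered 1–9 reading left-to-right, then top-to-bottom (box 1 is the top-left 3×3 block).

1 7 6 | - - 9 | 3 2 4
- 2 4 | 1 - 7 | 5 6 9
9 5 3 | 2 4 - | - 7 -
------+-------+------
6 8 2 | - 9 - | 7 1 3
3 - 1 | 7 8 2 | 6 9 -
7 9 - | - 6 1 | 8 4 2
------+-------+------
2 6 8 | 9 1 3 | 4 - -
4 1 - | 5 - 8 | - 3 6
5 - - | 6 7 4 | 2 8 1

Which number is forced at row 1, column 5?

5

Row 1 already contains {1, 2, 3, 4, 6, 7, 9}.
Column 5 already contains {1, 4, 6, 7, 8, 9}.
Its 3×3 block (box 2) already contains {1, 2, 4, 7, 9}.
The only value from 1–9 not eliminated is 5, so row 1, column 5 = 5.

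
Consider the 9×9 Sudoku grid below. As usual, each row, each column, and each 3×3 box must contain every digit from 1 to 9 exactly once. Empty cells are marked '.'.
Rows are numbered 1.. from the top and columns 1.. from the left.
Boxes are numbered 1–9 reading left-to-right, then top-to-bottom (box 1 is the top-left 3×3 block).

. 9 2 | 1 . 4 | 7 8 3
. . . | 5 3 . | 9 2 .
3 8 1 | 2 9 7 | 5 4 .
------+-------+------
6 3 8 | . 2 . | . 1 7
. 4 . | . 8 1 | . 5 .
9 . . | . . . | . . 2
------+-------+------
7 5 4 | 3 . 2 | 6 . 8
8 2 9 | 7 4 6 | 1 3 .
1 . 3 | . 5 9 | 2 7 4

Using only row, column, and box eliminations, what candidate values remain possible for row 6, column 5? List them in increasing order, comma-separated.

Row 6 already contains {2, 9}.
Column 5 already contains {2, 3, 4, 5, 8, 9}.
Its 3×3 block (box 5) already contains {1, 2, 8}.
Removing those from 1–9 leaves {6, 7} as the candidates for row 6, column 5.

6,7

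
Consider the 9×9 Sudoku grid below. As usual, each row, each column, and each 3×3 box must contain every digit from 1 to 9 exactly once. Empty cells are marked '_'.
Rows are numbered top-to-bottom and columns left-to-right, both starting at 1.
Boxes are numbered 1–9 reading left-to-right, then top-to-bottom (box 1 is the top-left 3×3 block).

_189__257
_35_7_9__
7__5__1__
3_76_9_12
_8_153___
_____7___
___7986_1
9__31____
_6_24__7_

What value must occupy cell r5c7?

Cell r5c7 itself could take any of {4, 7} by direct elimination.
Consider where 7 can go in row 5.
r5c1 is out (column 1 already has a 7).
r5c3 is out (column 3 already has a 7).
r5c8 is out (column 8 already has a 7).
r5c9 is out (column 9 already has a 7).
So the only cell in row 5 that can hold 7 is r5c7.
Therefore r5c7 = 7.

7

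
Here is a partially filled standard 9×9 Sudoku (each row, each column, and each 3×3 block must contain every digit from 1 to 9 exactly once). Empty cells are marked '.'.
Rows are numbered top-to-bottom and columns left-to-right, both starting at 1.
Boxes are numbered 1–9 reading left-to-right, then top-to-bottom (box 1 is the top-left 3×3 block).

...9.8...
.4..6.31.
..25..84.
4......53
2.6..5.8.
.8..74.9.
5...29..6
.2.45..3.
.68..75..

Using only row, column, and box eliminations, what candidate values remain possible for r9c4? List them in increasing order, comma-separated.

Row 9 already contains {5, 6, 7, 8}.
Column 4 already contains {4, 5, 9}.
Its 3×3 block (box 8) already contains {2, 4, 5, 7, 9}.
Removing those from 1–9 leaves {1, 3} as the candidates for r9c4.

1,3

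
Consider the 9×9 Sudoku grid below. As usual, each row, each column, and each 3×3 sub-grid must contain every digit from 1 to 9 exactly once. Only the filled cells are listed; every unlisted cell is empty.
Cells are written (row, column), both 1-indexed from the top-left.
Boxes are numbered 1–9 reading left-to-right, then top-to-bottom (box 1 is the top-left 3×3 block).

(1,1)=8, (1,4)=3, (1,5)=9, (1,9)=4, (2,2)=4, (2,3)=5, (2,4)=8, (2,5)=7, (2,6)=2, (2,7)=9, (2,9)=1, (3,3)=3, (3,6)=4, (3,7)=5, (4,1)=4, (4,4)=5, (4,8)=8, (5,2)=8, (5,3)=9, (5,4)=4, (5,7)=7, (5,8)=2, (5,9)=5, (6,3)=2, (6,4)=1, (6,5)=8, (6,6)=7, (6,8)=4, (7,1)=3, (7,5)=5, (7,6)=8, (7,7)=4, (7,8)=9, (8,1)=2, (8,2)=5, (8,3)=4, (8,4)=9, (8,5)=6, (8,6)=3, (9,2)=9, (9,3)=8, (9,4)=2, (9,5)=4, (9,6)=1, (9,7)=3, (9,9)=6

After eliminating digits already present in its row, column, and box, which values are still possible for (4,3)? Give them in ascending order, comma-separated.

Row 4 already contains {4, 5, 8}.
Column 3 already contains {2, 3, 4, 5, 8, 9}.
Its 3×3 block (box 4) already contains {2, 4, 8, 9}.
Removing those from 1–9 leaves {1, 6, 7} as the candidates for (4,3).

1,6,7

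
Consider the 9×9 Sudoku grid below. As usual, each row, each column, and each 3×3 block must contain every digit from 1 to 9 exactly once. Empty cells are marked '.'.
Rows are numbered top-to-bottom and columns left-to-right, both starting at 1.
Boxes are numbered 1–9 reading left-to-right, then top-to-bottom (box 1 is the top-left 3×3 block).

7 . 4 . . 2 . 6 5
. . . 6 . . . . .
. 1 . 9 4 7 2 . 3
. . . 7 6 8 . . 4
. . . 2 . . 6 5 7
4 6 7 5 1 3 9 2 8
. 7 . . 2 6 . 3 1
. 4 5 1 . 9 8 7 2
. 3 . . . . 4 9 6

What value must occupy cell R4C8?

1

Row 4 already contains {4, 6, 7, 8}.
Column 8 already contains {2, 3, 5, 6, 7, 9}.
Its 3×3 block (box 6) already contains {2, 4, 5, 6, 7, 8, 9}.
The only value from 1–9 not eliminated is 1, so R4C8 = 1.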